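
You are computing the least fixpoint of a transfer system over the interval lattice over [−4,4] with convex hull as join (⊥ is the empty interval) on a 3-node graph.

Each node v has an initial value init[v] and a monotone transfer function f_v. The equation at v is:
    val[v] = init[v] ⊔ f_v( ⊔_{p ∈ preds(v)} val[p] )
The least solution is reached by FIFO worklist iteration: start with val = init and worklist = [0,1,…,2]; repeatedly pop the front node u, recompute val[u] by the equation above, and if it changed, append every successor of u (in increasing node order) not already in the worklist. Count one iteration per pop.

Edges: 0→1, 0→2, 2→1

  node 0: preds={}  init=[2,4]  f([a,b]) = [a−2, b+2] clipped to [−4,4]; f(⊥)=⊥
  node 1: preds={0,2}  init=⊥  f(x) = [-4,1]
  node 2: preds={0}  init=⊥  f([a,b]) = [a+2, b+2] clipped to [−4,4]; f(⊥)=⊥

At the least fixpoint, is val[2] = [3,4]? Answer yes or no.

Worklist (4 pops):
  #1 pop 0: in=⊥ → [2,4] (no change)
  #2 pop 1: in=[2,4] → [-4,1] (was ⊥); enqueue []
  #3 pop 2: in=[2,4] → [4,4] (was ⊥); enqueue [1]
  #4 pop 1: in=[2,4] → [-4,1] (no change)

Fixpoint:
  val[0] = [2,4]
  val[1] = [-4,1]
  val[2] = [4,4]

no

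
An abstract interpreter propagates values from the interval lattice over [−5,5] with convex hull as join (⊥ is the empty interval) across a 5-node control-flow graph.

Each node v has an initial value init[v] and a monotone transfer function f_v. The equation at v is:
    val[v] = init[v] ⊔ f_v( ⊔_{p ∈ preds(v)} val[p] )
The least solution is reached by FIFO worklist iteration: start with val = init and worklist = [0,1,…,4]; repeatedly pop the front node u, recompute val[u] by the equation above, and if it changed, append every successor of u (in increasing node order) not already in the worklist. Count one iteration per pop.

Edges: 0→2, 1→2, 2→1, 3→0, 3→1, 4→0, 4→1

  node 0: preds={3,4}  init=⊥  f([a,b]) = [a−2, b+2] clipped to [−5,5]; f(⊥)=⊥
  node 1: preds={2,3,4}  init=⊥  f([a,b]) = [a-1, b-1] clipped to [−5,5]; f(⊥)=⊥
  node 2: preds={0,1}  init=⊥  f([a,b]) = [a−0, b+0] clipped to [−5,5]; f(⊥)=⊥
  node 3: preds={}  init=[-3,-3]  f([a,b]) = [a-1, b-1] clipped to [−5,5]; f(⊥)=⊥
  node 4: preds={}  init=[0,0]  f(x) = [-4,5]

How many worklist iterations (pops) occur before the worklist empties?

Iteration log — 9 steps:
  step 1. node 0  ⊔preds=[-3,0]  new=[-5,2]  old=⊥  +wl: 
  step 2. node 1  ⊔preds=[-3,0]  new=[-4,-1]  old=⊥  +wl: 
  step 3. node 2  ⊔preds=[-5,2]  new=[-5,2]  old=⊥  +wl: 1
  step 4. node 3  ⊔preds=⊥  new=[-3,-3]  stable
  step 5. node 4  ⊔preds=⊥  new=[-4,5]  old=[0,0]  +wl: 0
  step 6. node 1  ⊔preds=[-5,5]  new=[-5,4]  old=[-4,-1]  +wl: 2
  step 7. node 0  ⊔preds=[-4,5]  new=[-5,5]  old=[-5,2]  +wl: 
  step 8. node 2  ⊔preds=[-5,5]  new=[-5,5]  old=[-5,2]  +wl: 1
  step 9. node 1  ⊔preds=[-5,5]  new=[-5,4]  stable

Least fixpoint reached:
  node 0: [-5,5]
  node 1: [-5,4]
  node 2: [-5,5]
  node 3: [-3,-3]
  node 4: [-4,5]

9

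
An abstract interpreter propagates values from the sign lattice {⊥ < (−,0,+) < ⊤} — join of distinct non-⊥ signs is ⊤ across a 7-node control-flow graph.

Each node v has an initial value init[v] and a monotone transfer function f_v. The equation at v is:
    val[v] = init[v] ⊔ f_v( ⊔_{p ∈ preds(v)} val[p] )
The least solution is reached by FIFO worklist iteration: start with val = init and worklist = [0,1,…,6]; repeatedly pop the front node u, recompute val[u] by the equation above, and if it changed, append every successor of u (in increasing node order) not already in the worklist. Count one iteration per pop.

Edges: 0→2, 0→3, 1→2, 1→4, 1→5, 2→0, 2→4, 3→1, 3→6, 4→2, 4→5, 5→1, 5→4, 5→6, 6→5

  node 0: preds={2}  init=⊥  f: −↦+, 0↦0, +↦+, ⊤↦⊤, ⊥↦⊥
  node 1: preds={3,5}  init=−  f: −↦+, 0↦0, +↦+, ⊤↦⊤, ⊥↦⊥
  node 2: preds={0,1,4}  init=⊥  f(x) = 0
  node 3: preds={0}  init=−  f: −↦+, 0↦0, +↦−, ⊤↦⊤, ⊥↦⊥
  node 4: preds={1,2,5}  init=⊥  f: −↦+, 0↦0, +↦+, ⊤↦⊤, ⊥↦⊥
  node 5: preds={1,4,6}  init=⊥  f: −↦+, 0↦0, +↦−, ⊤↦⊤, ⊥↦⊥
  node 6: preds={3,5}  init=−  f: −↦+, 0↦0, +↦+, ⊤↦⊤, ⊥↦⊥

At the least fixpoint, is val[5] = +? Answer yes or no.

no

Worklist (15 pops):
  #1 pop 0: in=⊥ → ⊥ (no change)
  #2 pop 1: in=− → ⊤ (was −); enqueue []
  #3 pop 2: in=⊤ → 0 (was ⊥); enqueue [0]
  #4 pop 3: in=⊥ → − (no change)
  #5 pop 4: in=⊤ → ⊤ (was ⊥); enqueue [2]
  #6 pop 5: in=⊤ → ⊤ (was ⊥); enqueue [1,4]
  #7 pop 6: in=⊤ → ⊤ (was −); enqueue [5]
  #8 pop 0: in=0 → 0 (was ⊥); enqueue [3]
  #9 pop 2: in=⊤ → 0 (no change)
  #10 pop 1: in=⊤ → ⊤ (no change)
  #11 pop 4: in=⊤ → ⊤ (no change)
  #12 pop 5: in=⊤ → ⊤ (no change)
  #13 pop 3: in=0 → ⊤ (was −); enqueue [1,6]
  #14 pop 1: in=⊤ → ⊤ (no change)
  #15 pop 6: in=⊤ → ⊤ (no change)

Fixpoint:
  val[0] = 0
  val[1] = ⊤
  val[2] = 0
  val[3] = ⊤
  val[4] = ⊤
  val[5] = ⊤
  val[6] = ⊤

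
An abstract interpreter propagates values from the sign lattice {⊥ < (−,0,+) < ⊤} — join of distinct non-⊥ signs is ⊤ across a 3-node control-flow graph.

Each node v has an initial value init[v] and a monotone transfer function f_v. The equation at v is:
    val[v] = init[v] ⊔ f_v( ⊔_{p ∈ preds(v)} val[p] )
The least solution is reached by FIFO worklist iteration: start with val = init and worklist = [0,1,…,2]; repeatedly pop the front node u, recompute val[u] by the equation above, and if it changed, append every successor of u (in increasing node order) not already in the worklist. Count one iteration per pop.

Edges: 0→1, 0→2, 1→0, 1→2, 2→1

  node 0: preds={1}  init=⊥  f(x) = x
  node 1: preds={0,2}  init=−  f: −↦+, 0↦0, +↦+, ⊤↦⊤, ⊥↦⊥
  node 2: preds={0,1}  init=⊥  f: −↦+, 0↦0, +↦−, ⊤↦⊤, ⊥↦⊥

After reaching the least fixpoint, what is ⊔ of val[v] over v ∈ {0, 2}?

Trace (6 dequeues):
  [1] u=0 | in − | out − | prev ⊥ | push {}
  [2] u=1 | in − | out ⊤ | prev − | push {0}
  [3] u=2 | in ⊤ | out ⊤ | prev ⊥ | push {1}
  [4] u=0 | in ⊤ | out ⊤ | prev − | push {2}
  [5] u=1 | in ⊤ | out ⊤ | ==
  [6] u=2 | in ⊤ | out ⊤ | ==

Converged values:
  [0] ⊤
  [1] ⊤
  [2] ⊤

⊤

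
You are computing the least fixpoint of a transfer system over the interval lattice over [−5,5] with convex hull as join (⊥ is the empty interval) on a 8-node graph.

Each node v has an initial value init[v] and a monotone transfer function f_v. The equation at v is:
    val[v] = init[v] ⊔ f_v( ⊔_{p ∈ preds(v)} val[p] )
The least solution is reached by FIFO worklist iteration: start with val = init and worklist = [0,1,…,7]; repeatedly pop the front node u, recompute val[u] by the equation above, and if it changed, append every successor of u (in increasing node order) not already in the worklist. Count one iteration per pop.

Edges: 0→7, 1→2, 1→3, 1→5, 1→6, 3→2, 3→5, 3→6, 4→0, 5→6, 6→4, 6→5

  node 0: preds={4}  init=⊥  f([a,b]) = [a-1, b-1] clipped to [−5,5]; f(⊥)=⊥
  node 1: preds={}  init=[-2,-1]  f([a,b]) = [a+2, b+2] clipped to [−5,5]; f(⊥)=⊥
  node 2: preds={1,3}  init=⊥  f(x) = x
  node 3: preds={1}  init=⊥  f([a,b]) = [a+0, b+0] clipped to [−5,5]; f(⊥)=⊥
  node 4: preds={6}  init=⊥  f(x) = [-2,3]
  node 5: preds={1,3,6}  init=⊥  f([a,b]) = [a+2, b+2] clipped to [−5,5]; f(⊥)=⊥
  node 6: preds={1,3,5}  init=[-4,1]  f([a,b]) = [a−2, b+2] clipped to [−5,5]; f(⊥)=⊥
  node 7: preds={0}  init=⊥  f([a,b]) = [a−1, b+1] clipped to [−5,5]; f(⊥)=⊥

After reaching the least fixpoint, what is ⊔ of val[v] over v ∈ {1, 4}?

[-2,3]

Trace (14 dequeues):
  [1] u=0 | in ⊥ | out ⊥ | ==
  [2] u=1 | in ⊥ | out [-2,-1] | ==
  [3] u=2 | in [-2,-1] | out [-2,-1] | prev ⊥ | push {}
  [4] u=3 | in [-2,-1] | out [-2,-1] | prev ⊥ | push {2}
  [5] u=4 | in [-4,1] | out [-2,3] | prev ⊥ | push {0}
  [6] u=5 | in [-4,1] | out [-2,3] | prev ⊥ | push {}
  [7] u=6 | in [-2,3] | out [-4,5] | prev [-4,1] | push {4,5}
  [8] u=7 | in ⊥ | out ⊥ | ==
  [9] u=2 | in [-2,-1] | out [-2,-1] | ==
  [10] u=0 | in [-2,3] | out [-3,2] | prev ⊥ | push {7}
  [11] u=4 | in [-4,5] | out [-2,3] | ==
  [12] u=5 | in [-4,5] | out [-2,5] | prev [-2,3] | push {6}
  [13] u=7 | in [-3,2] | out [-4,3] | prev ⊥ | push {}
  [14] u=6 | in [-2,5] | out [-4,5] | ==

Converged values:
  [0] [-3,2]
  [1] [-2,-1]
  [2] [-2,-1]
  [3] [-2,-1]
  [4] [-2,3]
  [5] [-2,5]
  [6] [-4,5]
  [7] [-4,3]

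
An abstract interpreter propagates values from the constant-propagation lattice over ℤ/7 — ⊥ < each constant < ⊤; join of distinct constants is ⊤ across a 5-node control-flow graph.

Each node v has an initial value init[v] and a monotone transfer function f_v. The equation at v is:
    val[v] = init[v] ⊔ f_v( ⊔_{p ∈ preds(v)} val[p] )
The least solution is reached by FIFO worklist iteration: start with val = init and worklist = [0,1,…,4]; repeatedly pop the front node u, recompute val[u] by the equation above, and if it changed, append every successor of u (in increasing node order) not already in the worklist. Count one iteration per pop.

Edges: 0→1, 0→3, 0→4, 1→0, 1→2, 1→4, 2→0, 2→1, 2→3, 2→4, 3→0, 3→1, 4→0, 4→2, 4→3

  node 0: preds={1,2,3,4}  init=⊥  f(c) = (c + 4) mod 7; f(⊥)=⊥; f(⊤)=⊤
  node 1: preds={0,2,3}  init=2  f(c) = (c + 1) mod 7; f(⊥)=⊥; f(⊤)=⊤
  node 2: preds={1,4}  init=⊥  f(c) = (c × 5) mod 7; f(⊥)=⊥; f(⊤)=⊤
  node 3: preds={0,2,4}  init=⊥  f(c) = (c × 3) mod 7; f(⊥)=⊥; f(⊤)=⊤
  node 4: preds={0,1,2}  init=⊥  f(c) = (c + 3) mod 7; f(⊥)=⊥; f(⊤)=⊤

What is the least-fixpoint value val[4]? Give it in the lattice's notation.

⊤

Worklist (10 pops):
  #1 pop 0: in=2 → 6 (was ⊥); enqueue []
  #2 pop 1: in=6 → ⊤ (was 2); enqueue [0]
  #3 pop 2: in=⊤ → ⊤ (was ⊥); enqueue [1]
  #4 pop 3: in=⊤ → ⊤ (was ⊥); enqueue []
  #5 pop 4: in=⊤ → ⊤ (was ⊥); enqueue [2,3]
  #6 pop 0: in=⊤ → ⊤ (was 6); enqueue [4]
  #7 pop 1: in=⊤ → ⊤ (no change)
  #8 pop 2: in=⊤ → ⊤ (no change)
  #9 pop 3: in=⊤ → ⊤ (no change)
  #10 pop 4: in=⊤ → ⊤ (no change)

Fixpoint:
  val[0] = ⊤
  val[1] = ⊤
  val[2] = ⊤
  val[3] = ⊤
  val[4] = ⊤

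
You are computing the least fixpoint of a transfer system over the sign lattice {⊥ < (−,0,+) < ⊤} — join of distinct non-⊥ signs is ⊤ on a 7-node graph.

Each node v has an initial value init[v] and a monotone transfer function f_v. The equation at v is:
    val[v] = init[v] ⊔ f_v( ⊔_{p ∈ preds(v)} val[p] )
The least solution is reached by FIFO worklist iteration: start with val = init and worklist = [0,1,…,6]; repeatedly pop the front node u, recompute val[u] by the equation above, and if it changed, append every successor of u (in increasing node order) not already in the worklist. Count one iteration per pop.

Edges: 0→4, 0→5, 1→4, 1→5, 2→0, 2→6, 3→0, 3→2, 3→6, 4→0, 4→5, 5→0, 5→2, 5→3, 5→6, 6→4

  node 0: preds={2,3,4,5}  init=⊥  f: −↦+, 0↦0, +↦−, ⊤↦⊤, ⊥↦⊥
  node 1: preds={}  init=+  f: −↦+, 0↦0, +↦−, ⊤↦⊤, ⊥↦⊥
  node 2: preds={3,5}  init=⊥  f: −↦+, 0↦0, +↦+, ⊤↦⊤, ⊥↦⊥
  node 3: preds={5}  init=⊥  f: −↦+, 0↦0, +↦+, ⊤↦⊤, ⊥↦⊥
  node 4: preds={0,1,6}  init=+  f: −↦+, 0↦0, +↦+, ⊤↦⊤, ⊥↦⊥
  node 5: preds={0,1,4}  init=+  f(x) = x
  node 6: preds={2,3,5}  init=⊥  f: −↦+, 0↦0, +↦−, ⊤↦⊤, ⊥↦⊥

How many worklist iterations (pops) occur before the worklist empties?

Worklist (15 pops):
  #1 pop 0: in=+ → − (was ⊥); enqueue []
  #2 pop 1: in=⊥ → + (no change)
  #3 pop 2: in=+ → + (was ⊥); enqueue [0]
  #4 pop 3: in=+ → + (was ⊥); enqueue [2]
  #5 pop 4: in=⊤ → ⊤ (was +); enqueue []
  #6 pop 5: in=⊤ → ⊤ (was +); enqueue [3]
  #7 pop 6: in=⊤ → ⊤ (was ⊥); enqueue [4]
  #8 pop 0: in=⊤ → ⊤ (was −); enqueue [5]
  #9 pop 2: in=⊤ → ⊤ (was +); enqueue [0,6]
  #10 pop 3: in=⊤ → ⊤ (was +); enqueue [2]
  #11 pop 4: in=⊤ → ⊤ (no change)
  #12 pop 5: in=⊤ → ⊤ (no change)
  #13 pop 0: in=⊤ → ⊤ (no change)
  #14 pop 6: in=⊤ → ⊤ (no change)
  #15 pop 2: in=⊤ → ⊤ (no change)

Fixpoint:
  val[0] = ⊤
  val[1] = +
  val[2] = ⊤
  val[3] = ⊤
  val[4] = ⊤
  val[5] = ⊤
  val[6] = ⊤

15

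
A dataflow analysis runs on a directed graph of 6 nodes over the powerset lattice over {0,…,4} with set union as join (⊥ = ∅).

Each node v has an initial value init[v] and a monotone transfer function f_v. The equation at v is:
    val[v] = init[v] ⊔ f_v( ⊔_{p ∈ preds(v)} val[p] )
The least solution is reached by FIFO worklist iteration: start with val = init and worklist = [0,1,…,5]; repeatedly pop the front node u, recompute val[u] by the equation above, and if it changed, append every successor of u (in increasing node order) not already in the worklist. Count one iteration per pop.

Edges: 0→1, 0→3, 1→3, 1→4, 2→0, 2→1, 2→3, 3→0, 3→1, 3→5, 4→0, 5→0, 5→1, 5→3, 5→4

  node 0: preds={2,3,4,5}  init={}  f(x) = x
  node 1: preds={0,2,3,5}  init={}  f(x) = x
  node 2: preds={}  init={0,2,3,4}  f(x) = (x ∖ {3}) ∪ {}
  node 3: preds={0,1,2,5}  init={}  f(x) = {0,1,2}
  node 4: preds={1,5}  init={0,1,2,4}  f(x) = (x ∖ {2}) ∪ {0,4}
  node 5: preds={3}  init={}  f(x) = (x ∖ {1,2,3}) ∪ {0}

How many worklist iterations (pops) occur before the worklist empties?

10

Trace (10 dequeues):
  [1] u=0 | in {0,1,2,3,4} | out {0,1,2,3,4} | prev {} | push {}
  [2] u=1 | in {0,1,2,3,4} | out {0,1,2,3,4} | prev {} | push {}
  [3] u=2 | in {} | out {0,2,3,4} | ==
  [4] u=3 | in {0,1,2,3,4} | out {0,1,2} | prev {} | push {0,1}
  [5] u=4 | in {0,1,2,3,4} | out {0,1,2,3,4} | prev {0,1,2,4} | push {}
  [6] u=5 | in {0,1,2} | out {0} | prev {} | push {3,4}
  [7] u=0 | in {0,1,2,3,4} | out {0,1,2,3,4} | ==
  [8] u=1 | in {0,1,2,3,4} | out {0,1,2,3,4} | ==
  [9] u=3 | in {0,1,2,3,4} | out {0,1,2} | ==
  [10] u=4 | in {0,1,2,3,4} | out {0,1,2,3,4} | ==

Converged values:
  [0] {0,1,2,3,4}
  [1] {0,1,2,3,4}
  [2] {0,2,3,4}
  [3] {0,1,2}
  [4] {0,1,2,3,4}
  [5] {0}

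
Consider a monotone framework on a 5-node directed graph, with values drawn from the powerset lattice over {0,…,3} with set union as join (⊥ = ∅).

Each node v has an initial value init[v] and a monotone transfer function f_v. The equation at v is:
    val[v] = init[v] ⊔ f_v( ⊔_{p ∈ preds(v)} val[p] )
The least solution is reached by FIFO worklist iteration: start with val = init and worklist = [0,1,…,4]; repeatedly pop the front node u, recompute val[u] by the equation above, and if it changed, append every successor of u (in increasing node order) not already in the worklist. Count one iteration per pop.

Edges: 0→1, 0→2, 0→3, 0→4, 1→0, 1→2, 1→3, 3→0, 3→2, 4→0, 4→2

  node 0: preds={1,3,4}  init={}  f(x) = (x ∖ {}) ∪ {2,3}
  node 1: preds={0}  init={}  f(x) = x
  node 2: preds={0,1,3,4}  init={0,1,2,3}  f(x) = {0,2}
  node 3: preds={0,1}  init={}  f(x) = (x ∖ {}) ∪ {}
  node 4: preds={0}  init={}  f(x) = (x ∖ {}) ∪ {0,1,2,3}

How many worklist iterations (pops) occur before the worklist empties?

12

Iteration log — 12 steps:
  step 1. node 0  ⊔preds={}  new={2,3}  old={}  +wl: 
  step 2. node 1  ⊔preds={2,3}  new={2,3}  old={}  +wl: 0
  step 3. node 2  ⊔preds={2,3}  new={0,1,2,3}  stable
  step 4. node 3  ⊔preds={2,3}  new={2,3}  old={}  +wl: 2
  step 5. node 4  ⊔preds={2,3}  new={0,1,2,3}  old={}  +wl: 
  step 6. node 0  ⊔preds={0,1,2,3}  new={0,1,2,3}  old={2,3}  +wl: 1,3,4
  step 7. node 2  ⊔preds={0,1,2,3}  new={0,1,2,3}  stable
  step 8. node 1  ⊔preds={0,1,2,3}  new={0,1,2,3}  old={2,3}  +wl: 0,2
  step 9. node 3  ⊔preds={0,1,2,3}  new={0,1,2,3}  old={2,3}  +wl: 
  step 10. node 4  ⊔preds={0,1,2,3}  new={0,1,2,3}  stable
  step 11. node 0  ⊔preds={0,1,2,3}  new={0,1,2,3}  stable
  step 12. node 2  ⊔preds={0,1,2,3}  new={0,1,2,3}  stable

Least fixpoint reached:
  node 0: {0,1,2,3}
  node 1: {0,1,2,3}
  node 2: {0,1,2,3}
  node 3: {0,1,2,3}
  node 4: {0,1,2,3}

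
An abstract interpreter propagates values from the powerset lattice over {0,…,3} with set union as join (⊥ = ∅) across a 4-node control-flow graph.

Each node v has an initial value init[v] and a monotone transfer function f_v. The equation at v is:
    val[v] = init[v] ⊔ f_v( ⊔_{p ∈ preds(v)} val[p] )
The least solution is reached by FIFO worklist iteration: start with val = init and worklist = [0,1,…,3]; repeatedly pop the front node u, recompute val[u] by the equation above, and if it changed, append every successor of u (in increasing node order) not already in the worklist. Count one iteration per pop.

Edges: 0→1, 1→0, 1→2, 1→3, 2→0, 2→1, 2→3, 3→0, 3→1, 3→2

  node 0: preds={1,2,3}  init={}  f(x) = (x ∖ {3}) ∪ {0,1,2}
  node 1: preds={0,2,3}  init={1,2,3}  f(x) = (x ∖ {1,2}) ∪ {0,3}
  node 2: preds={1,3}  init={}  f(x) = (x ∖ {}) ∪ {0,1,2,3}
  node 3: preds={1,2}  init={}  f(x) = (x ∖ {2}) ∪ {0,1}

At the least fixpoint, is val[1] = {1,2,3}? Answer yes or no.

Worklist (7 pops):
  #1 pop 0: in={1,2,3} → {0,1,2} (was {}); enqueue []
  #2 pop 1: in={0,1,2} → {0,1,2,3} (was {1,2,3}); enqueue [0]
  #3 pop 2: in={0,1,2,3} → {0,1,2,3} (was {}); enqueue [1]
  #4 pop 3: in={0,1,2,3} → {0,1,3} (was {}); enqueue [2]
  #5 pop 0: in={0,1,2,3} → {0,1,2} (no change)
  #6 pop 1: in={0,1,2,3} → {0,1,2,3} (no change)
  #7 pop 2: in={0,1,2,3} → {0,1,2,3} (no change)

Fixpoint:
  val[0] = {0,1,2}
  val[1] = {0,1,2,3}
  val[2] = {0,1,2,3}
  val[3] = {0,1,3}

no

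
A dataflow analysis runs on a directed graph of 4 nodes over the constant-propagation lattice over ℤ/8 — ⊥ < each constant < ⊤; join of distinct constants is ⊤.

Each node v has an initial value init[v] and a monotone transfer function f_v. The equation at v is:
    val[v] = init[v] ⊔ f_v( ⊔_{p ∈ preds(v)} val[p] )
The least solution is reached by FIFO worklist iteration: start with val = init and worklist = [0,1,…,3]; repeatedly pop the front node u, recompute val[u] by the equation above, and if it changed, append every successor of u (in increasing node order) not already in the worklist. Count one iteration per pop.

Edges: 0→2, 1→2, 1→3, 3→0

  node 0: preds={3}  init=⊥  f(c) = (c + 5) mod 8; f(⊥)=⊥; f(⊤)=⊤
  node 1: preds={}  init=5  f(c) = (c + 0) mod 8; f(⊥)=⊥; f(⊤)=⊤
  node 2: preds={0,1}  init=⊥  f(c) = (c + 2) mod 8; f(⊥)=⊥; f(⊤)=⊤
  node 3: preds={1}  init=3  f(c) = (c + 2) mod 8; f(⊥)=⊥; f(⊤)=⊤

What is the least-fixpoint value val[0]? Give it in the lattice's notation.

⊤

Worklist (6 pops):
  #1 pop 0: in=3 → 0 (was ⊥); enqueue []
  #2 pop 1: in=⊥ → 5 (no change)
  #3 pop 2: in=⊤ → ⊤ (was ⊥); enqueue []
  #4 pop 3: in=5 → ⊤ (was 3); enqueue [0]
  #5 pop 0: in=⊤ → ⊤ (was 0); enqueue [2]
  #6 pop 2: in=⊤ → ⊤ (no change)

Fixpoint:
  val[0] = ⊤
  val[1] = 5
  val[2] = ⊤
  val[3] = ⊤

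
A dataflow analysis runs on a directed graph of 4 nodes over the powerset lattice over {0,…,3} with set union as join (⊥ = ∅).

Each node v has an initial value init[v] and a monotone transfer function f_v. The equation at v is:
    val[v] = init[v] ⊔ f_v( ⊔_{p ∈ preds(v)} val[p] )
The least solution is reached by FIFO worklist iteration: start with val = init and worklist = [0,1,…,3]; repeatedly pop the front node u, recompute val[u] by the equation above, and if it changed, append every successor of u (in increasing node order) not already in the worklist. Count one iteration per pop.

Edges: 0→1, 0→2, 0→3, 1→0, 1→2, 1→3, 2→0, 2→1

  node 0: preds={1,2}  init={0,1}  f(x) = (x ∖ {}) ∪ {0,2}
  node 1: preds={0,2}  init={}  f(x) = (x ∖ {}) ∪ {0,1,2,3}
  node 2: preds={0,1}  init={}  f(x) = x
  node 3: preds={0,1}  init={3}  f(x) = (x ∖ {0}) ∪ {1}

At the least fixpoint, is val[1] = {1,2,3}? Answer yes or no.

no

Worklist (8 pops):
  #1 pop 0: in={} → {0,1,2} (was {0,1}); enqueue []
  #2 pop 1: in={0,1,2} → {0,1,2,3} (was {}); enqueue [0]
  #3 pop 2: in={0,1,2,3} → {0,1,2,3} (was {}); enqueue [1]
  #4 pop 3: in={0,1,2,3} → {1,2,3} (was {3}); enqueue []
  #5 pop 0: in={0,1,2,3} → {0,1,2,3} (was {0,1,2}); enqueue [2,3]
  #6 pop 1: in={0,1,2,3} → {0,1,2,3} (no change)
  #7 pop 2: in={0,1,2,3} → {0,1,2,3} (no change)
  #8 pop 3: in={0,1,2,3} → {1,2,3} (no change)

Fixpoint:
  val[0] = {0,1,2,3}
  val[1] = {0,1,2,3}
  val[2] = {0,1,2,3}
  val[3] = {1,2,3}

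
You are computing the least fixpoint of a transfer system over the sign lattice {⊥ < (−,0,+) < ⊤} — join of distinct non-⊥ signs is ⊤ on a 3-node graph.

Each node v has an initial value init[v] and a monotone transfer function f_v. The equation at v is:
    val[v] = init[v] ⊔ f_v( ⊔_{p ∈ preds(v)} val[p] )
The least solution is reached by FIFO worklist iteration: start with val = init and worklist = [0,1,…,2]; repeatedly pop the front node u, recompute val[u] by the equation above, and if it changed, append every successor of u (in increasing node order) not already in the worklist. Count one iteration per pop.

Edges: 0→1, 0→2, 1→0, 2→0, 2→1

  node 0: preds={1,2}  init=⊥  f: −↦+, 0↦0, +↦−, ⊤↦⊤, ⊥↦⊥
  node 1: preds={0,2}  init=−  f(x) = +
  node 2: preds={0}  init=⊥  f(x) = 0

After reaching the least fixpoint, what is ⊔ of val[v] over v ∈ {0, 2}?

⊤

Trace (6 dequeues):
  [1] u=0 | in − | out + | prev ⊥ | push {}
  [2] u=1 | in + | out ⊤ | prev − | push {0}
  [3] u=2 | in + | out 0 | prev ⊥ | push {1}
  [4] u=0 | in ⊤ | out ⊤ | prev + | push {2}
  [5] u=1 | in ⊤ | out ⊤ | ==
  [6] u=2 | in ⊤ | out 0 | ==

Converged values:
  [0] ⊤
  [1] ⊤
  [2] 0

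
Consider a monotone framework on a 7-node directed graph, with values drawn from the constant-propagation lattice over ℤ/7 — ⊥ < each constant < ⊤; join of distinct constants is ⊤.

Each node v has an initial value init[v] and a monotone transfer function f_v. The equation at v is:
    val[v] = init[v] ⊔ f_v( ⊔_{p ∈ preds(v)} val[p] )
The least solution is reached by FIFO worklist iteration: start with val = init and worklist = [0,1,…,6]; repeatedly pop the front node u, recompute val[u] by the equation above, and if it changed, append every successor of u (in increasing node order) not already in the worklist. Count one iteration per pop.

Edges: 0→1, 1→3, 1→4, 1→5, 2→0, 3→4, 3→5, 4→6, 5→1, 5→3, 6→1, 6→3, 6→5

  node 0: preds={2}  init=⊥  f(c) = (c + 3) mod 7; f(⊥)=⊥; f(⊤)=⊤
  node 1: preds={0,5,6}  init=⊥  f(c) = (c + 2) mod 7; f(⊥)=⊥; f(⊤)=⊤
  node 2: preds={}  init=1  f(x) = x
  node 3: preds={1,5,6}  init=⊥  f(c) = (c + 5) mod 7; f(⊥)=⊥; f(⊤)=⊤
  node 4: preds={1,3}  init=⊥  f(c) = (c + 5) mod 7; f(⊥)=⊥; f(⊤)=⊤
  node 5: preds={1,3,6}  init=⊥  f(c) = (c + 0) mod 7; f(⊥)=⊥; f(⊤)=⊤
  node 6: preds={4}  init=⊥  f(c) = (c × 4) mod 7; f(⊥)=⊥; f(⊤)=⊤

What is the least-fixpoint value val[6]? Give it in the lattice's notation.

Worklist (11 pops):
  #1 pop 0: in=1 → 4 (was ⊥); enqueue []
  #2 pop 1: in=4 → 6 (was ⊥); enqueue []
  #3 pop 2: in=⊥ → 1 (no change)
  #4 pop 3: in=6 → 4 (was ⊥); enqueue []
  #5 pop 4: in=⊤ → ⊤ (was ⊥); enqueue []
  #6 pop 5: in=⊤ → ⊤ (was ⊥); enqueue [1,3]
  #7 pop 6: in=⊤ → ⊤ (was ⊥); enqueue [5]
  #8 pop 1: in=⊤ → ⊤ (was 6); enqueue [4]
  #9 pop 3: in=⊤ → ⊤ (was 4); enqueue []
  #10 pop 5: in=⊤ → ⊤ (no change)
  #11 pop 4: in=⊤ → ⊤ (no change)

Fixpoint:
  val[0] = 4
  val[1] = ⊤
  val[2] = 1
  val[3] = ⊤
  val[4] = ⊤
  val[5] = ⊤
  val[6] = ⊤

⊤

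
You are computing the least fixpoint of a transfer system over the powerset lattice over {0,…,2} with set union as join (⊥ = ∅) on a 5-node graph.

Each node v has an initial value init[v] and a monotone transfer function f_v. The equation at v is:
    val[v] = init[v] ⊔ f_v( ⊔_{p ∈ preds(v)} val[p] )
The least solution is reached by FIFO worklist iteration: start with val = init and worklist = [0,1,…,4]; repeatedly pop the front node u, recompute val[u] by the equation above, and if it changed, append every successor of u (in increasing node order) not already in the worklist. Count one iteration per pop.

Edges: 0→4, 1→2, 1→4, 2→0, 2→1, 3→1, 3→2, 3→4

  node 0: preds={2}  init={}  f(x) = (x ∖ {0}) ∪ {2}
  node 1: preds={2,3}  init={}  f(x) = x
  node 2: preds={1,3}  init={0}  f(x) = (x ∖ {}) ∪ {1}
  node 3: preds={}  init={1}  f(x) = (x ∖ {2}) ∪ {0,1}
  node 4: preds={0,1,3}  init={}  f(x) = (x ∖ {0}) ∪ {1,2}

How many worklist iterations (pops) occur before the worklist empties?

9

Worklist (9 pops):
  #1 pop 0: in={0} → {2} (was {}); enqueue []
  #2 pop 1: in={0,1} → {0,1} (was {}); enqueue []
  #3 pop 2: in={0,1} → {0,1} (was {0}); enqueue [0,1]
  #4 pop 3: in={} → {0,1} (was {1}); enqueue [2]
  #5 pop 4: in={0,1,2} → {1,2} (was {}); enqueue []
  #6 pop 0: in={0,1} → {1,2} (was {2}); enqueue [4]
  #7 pop 1: in={0,1} → {0,1} (no change)
  #8 pop 2: in={0,1} → {0,1} (no change)
  #9 pop 4: in={0,1,2} → {1,2} (no change)

Fixpoint:
  val[0] = {1,2}
  val[1] = {0,1}
  val[2] = {0,1}
  val[3] = {0,1}
  val[4] = {1,2}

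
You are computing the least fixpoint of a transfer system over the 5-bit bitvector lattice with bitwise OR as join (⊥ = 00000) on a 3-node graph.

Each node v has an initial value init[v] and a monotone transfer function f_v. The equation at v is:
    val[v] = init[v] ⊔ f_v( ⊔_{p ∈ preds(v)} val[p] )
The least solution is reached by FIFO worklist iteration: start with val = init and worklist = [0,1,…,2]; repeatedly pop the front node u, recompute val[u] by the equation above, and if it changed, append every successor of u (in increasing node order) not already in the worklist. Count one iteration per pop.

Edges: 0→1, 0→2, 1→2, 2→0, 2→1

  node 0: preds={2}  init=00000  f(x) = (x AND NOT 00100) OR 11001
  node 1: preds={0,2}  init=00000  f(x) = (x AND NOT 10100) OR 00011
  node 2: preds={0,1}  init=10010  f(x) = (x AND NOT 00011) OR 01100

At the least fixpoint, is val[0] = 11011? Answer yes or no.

Worklist (5 pops):
  #1 pop 0: in=10010 → 11011 (was 00000); enqueue []
  #2 pop 1: in=11011 → 01011 (was 00000); enqueue []
  #3 pop 2: in=11011 → 11110 (was 10010); enqueue [0,1]
  #4 pop 0: in=11110 → 11011 (no change)
  #5 pop 1: in=11111 → 01011 (no change)

Fixpoint:
  val[0] = 11011
  val[1] = 01011
  val[2] = 11110

yes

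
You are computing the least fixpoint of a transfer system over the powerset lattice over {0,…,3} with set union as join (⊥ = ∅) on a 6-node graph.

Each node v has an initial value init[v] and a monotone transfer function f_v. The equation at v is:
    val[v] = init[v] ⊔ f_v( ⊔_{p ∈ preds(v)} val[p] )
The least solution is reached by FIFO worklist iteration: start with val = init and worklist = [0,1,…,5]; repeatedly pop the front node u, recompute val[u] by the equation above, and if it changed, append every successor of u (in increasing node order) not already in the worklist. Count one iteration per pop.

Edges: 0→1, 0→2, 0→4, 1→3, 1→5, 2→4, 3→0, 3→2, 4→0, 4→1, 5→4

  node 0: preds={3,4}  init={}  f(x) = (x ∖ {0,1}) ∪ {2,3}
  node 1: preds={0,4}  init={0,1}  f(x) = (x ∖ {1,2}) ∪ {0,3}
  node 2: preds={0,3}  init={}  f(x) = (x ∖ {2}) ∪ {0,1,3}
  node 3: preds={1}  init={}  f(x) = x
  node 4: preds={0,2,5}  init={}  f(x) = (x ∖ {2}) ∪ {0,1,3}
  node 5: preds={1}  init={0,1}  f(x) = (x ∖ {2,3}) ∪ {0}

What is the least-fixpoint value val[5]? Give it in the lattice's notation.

Iteration log — 9 steps:
  step 1. node 0  ⊔preds={}  new={2,3}  old={}  +wl: 
  step 2. node 1  ⊔preds={2,3}  new={0,1,3}  old={0,1}  +wl: 
  step 3. node 2  ⊔preds={2,3}  new={0,1,3}  old={}  +wl: 
  step 4. node 3  ⊔preds={0,1,3}  new={0,1,3}  old={}  +wl: 0,2
  step 5. node 4  ⊔preds={0,1,2,3}  new={0,1,3}  old={}  +wl: 1
  step 6. node 5  ⊔preds={0,1,3}  new={0,1}  stable
  step 7. node 0  ⊔preds={0,1,3}  new={2,3}  stable
  step 8. node 2  ⊔preds={0,1,2,3}  new={0,1,3}  stable
  step 9. node 1  ⊔preds={0,1,2,3}  new={0,1,3}  stable

Least fixpoint reached:
  node 0: {2,3}
  node 1: {0,1,3}
  node 2: {0,1,3}
  node 3: {0,1,3}
  node 4: {0,1,3}
  node 5: {0,1}

{0,1}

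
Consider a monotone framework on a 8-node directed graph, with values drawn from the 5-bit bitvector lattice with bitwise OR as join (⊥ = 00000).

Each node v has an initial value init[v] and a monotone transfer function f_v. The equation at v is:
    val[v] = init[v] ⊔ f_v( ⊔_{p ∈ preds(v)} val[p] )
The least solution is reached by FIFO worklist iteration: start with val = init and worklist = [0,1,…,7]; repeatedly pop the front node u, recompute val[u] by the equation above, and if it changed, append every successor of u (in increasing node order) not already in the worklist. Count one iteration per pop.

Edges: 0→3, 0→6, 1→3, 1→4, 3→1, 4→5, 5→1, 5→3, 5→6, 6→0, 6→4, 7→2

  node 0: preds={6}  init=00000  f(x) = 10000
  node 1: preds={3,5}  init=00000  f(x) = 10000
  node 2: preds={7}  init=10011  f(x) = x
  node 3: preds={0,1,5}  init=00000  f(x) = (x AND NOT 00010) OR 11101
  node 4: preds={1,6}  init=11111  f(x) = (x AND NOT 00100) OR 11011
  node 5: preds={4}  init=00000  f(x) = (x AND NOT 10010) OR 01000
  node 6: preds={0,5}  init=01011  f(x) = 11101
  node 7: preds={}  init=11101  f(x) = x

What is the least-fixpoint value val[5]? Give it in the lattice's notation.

01101

Iteration log — 12 steps:
  step 1. node 0  ⊔preds=01011  new=10000  old=00000  +wl: 
  step 2. node 1  ⊔preds=00000  new=10000  old=00000  +wl: 
  step 3. node 2  ⊔preds=11101  new=11111  old=10011  +wl: 
  step 4. node 3  ⊔preds=10000  new=11101  old=00000  +wl: 1
  step 5. node 4  ⊔preds=11011  new=11111  stable
  step 6. node 5  ⊔preds=11111  new=01101  old=00000  +wl: 3
  step 7. node 6  ⊔preds=11101  new=11111  old=01011  +wl: 0,4
  step 8. node 7  ⊔preds=00000  new=11101  stable
  step 9. node 1  ⊔preds=11101  new=10000  stable
  step 10. node 3  ⊔preds=11101  new=11101  stable
  step 11. node 0  ⊔preds=11111  new=10000  stable
  step 12. node 4  ⊔preds=11111  new=11111  stable

Least fixpoint reached:
  node 0: 10000
  node 1: 10000
  node 2: 11111
  node 3: 11101
  node 4: 11111
  node 5: 01101
  node 6: 11111
  node 7: 11101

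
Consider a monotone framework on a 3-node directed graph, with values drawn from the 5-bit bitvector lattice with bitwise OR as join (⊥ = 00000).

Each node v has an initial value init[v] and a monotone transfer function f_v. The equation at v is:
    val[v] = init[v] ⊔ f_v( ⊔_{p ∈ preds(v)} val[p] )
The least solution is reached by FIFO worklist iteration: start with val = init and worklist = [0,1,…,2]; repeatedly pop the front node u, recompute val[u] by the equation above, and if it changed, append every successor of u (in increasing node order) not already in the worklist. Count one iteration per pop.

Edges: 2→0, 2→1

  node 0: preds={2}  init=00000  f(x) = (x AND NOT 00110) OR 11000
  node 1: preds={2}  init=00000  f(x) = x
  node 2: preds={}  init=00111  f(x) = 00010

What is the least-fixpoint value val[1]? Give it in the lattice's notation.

Iteration log — 3 steps:
  step 1. node 0  ⊔preds=00111  new=11001  old=00000  +wl: 
  step 2. node 1  ⊔preds=00111  new=00111  old=00000  +wl: 
  step 3. node 2  ⊔preds=00000  new=00111  stable

Least fixpoint reached:
  node 0: 11001
  node 1: 00111
  node 2: 00111

00111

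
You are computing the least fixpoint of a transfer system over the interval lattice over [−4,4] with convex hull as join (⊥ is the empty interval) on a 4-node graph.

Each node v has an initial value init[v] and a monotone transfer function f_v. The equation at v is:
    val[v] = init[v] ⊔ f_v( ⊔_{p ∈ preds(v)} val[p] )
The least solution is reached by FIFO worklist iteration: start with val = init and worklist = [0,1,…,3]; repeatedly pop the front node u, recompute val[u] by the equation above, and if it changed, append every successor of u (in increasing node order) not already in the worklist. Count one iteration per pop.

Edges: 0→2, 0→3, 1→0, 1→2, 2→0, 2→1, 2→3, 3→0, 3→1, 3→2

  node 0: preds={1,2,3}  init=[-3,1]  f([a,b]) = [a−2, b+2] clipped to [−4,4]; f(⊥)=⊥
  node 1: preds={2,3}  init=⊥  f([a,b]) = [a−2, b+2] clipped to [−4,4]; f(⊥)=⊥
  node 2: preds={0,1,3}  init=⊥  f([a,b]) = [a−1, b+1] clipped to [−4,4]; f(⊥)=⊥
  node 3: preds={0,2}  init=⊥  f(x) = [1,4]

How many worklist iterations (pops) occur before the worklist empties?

Trace (10 dequeues):
  [1] u=0 | in ⊥ | out [-3,1] | ==
  [2] u=1 | in ⊥ | out ⊥ | ==
  [3] u=2 | in [-3,1] | out [-4,2] | prev ⊥ | push {0,1}
  [4] u=3 | in [-4,2] | out [1,4] | prev ⊥ | push {2}
  [5] u=0 | in [-4,4] | out [-4,4] | prev [-3,1] | push {3}
  [6] u=1 | in [-4,4] | out [-4,4] | prev ⊥ | push {0}
  [7] u=2 | in [-4,4] | out [-4,4] | prev [-4,2] | push {1}
  [8] u=3 | in [-4,4] | out [1,4] | ==
  [9] u=0 | in [-4,4] | out [-4,4] | ==
  [10] u=1 | in [-4,4] | out [-4,4] | ==

Converged values:
  [0] [-4,4]
  [1] [-4,4]
  [2] [-4,4]
  [3] [1,4]

10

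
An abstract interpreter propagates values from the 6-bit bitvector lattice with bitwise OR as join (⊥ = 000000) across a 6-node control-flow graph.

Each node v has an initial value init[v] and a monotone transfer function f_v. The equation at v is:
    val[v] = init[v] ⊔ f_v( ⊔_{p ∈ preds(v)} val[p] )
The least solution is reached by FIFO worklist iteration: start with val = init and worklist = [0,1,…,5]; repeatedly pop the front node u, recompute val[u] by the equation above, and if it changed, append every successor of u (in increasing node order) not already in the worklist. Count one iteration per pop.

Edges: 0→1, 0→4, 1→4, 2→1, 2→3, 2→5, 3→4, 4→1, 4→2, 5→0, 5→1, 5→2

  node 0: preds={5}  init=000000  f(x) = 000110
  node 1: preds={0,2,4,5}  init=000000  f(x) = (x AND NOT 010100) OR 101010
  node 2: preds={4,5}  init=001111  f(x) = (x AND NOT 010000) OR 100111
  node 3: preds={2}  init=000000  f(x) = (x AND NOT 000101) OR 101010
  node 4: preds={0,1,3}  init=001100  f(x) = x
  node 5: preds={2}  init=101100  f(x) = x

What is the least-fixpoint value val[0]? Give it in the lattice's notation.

Iteration log — 9 steps:
  step 1. node 0  ⊔preds=101100  new=000110  old=000000  +wl: 
  step 2. node 1  ⊔preds=101111  new=101011  old=000000  +wl: 
  step 3. node 2  ⊔preds=101100  new=101111  old=001111  +wl: 1
  step 4. node 3  ⊔preds=101111  new=101010  old=000000  +wl: 
  step 5. node 4  ⊔preds=101111  new=101111  old=001100  +wl: 2
  step 6. node 5  ⊔preds=101111  new=101111  old=101100  +wl: 0
  step 7. node 1  ⊔preds=101111  new=101011  stable
  step 8. node 2  ⊔preds=101111  new=101111  stable
  step 9. node 0  ⊔preds=101111  new=000110  stable

Least fixpoint reached:
  node 0: 000110
  node 1: 101011
  node 2: 101111
  node 3: 101010
  node 4: 101111
  node 5: 101111

000110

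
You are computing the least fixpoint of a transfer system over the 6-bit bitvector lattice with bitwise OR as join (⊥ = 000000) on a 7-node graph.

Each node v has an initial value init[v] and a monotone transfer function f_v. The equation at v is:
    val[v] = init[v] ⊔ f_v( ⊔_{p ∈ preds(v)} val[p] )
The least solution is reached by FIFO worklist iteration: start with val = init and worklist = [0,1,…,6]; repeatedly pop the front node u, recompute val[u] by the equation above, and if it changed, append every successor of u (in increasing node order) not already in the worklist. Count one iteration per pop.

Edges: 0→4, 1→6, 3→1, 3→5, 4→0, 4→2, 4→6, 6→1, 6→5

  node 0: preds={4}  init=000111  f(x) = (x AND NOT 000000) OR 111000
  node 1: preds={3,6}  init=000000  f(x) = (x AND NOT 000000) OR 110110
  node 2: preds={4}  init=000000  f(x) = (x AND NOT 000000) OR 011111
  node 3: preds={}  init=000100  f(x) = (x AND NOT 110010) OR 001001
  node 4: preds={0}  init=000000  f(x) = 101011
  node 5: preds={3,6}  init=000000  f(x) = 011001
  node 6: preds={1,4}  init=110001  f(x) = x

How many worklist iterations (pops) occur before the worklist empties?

Trace (12 dequeues):
  [1] u=0 | in 000000 | out 111111 | prev 000111 | push {}
  [2] u=1 | in 110101 | out 110111 | prev 000000 | push {}
  [3] u=2 | in 000000 | out 011111 | prev 000000 | push {}
  [4] u=3 | in 000000 | out 001101 | prev 000100 | push {1}
  [5] u=4 | in 111111 | out 101011 | prev 000000 | push {0,2}
  [6] u=5 | in 111101 | out 011001 | prev 000000 | push {}
  [7] u=6 | in 111111 | out 111111 | prev 110001 | push {5}
  [8] u=1 | in 111111 | out 111111 | prev 110111 | push {6}
  [9] u=0 | in 101011 | out 111111 | ==
  [10] u=2 | in 101011 | out 111111 | prev 011111 | push {}
  [11] u=5 | in 111111 | out 011001 | ==
  [12] u=6 | in 111111 | out 111111 | ==

Converged values:
  [0] 111111
  [1] 111111
  [2] 111111
  [3] 001101
  [4] 101011
  [5] 011001
  [6] 111111

12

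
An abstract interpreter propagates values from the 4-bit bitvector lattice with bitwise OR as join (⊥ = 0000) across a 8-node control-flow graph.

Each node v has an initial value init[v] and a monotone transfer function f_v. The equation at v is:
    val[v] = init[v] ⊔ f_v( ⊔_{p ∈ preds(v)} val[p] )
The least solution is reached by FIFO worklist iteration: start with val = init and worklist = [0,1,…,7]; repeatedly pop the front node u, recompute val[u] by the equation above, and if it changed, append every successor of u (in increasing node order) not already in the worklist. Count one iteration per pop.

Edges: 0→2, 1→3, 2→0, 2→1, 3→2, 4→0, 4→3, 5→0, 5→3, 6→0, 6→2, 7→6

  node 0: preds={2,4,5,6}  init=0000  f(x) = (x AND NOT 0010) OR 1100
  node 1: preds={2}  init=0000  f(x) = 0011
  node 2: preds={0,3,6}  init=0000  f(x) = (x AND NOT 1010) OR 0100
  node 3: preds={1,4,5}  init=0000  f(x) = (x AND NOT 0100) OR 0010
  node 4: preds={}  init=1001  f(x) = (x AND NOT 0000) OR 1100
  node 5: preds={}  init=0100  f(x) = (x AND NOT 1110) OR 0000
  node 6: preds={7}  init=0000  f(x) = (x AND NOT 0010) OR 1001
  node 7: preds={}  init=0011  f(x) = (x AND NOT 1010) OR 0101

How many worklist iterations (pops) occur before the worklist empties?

Worklist (15 pops):
  #1 pop 0: in=1101 → 1101 (was 0000); enqueue []
  #2 pop 1: in=0000 → 0011 (was 0000); enqueue []
  #3 pop 2: in=1101 → 0101 (was 0000); enqueue [0,1]
  #4 pop 3: in=1111 → 1011 (was 0000); enqueue [2]
  #5 pop 4: in=0000 → 1101 (was 1001); enqueue [3]
  #6 pop 5: in=0000 → 0100 (no change)
  #7 pop 6: in=0011 → 1001 (was 0000); enqueue []
  #8 pop 7: in=0000 → 0111 (was 0011); enqueue [6]
  #9 pop 0: in=1101 → 1101 (no change)
  #10 pop 1: in=0101 → 0011 (no change)
  #11 pop 2: in=1111 → 0101 (no change)
  #12 pop 3: in=1111 → 1011 (no change)
  #13 pop 6: in=0111 → 1101 (was 1001); enqueue [0,2]
  #14 pop 0: in=1101 → 1101 (no change)
  #15 pop 2: in=1111 → 0101 (no change)

Fixpoint:
  val[0] = 1101
  val[1] = 0011
  val[2] = 0101
  val[3] = 1011
  val[4] = 1101
  val[5] = 0100
  val[6] = 1101
  val[7] = 0111

15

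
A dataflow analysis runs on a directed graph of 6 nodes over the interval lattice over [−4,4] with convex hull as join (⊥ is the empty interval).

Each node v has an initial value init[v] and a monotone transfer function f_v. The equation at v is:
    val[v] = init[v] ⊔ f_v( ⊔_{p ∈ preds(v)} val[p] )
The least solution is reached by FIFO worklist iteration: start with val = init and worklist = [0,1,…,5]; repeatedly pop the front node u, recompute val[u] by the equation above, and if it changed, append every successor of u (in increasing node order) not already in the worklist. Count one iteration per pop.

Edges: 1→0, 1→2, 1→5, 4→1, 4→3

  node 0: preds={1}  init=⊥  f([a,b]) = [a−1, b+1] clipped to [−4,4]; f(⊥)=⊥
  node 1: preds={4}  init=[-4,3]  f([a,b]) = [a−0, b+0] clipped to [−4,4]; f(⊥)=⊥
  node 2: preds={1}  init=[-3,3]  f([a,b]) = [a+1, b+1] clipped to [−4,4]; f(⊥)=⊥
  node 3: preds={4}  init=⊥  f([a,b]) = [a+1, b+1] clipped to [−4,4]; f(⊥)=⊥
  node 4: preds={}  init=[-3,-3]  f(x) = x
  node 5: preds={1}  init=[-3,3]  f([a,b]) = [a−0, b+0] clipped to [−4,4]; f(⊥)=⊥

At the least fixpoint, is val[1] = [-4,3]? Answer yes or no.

yes

Worklist (6 pops):
  #1 pop 0: in=[-4,3] → [-4,4] (was ⊥); enqueue []
  #2 pop 1: in=[-3,-3] → [-4,3] (no change)
  #3 pop 2: in=[-4,3] → [-3,4] (was [-3,3]); enqueue []
  #4 pop 3: in=[-3,-3] → [-2,-2] (was ⊥); enqueue []
  #5 pop 4: in=⊥ → [-3,-3] (no change)
  #6 pop 5: in=[-4,3] → [-4,3] (was [-3,3]); enqueue []

Fixpoint:
  val[0] = [-4,4]
  val[1] = [-4,3]
  val[2] = [-3,4]
  val[3] = [-2,-2]
  val[4] = [-3,-3]
  val[5] = [-4,3]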